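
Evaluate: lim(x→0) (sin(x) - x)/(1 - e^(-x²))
This is a 0/0 indeterminate form.

Apply L'Hôpital's rule: differentiate numerator and denominator separately.
  f(x) = -x + sin(x)   ⇒   f'(x) = cos(x) - 1
  g(x) = 1 - e^(-x^2)   ⇒   g'(x) = 2·x·e^(-x^2)
  lim(x→0) f'(x)/g'(x) = lim(x→0) (cos(x) - 1)/(2·x·e^(-x^2))
  = 0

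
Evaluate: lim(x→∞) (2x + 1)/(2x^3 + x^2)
This is an ∞/∞ indeterminate form.

Apply L'Hôpital's rule: differentiate numerator and denominator separately.
  f(x) = 2·x + 1   ⇒   f'(x) = 2
  g(x) = 2·x^3 + x^2   ⇒   g'(x) = 6·x^2 + 2·x
  lim(x→∞) f'(x)/g'(x) = lim(x→∞) (2)/(6·x^2 + 2·x)
  = 0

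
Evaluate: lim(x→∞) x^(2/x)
This is an exponential indeterminate form.

For exponential indeterminate forms, take the natural log:
  Let L = lim(x→∞) x^(2/x)
  Then ln(L) = lim(x→∞) [exponent × ln(base)]
  Evaluate using L'Hôpital or standard limits, then exponentiate.
  L = 1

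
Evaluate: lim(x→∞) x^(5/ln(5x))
This is an exponential indeterminate form.

For exponential indeterminate forms, take the natural log:
  Let L = lim(x→∞) x^(5/ln(5x))
  Then ln(L) = lim(x→∞) [exponent × ln(base)]
  Evaluate using L'Hôpital or standard limits, then exponentiate.
  L = e^(5)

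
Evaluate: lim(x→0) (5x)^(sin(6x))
This is an exponential indeterminate form.

For exponential indeterminate forms, take the natural log:
  Let L = lim(x→0) (5x)^(sin(6x))
  Then ln(L) = lim(x→0) [exponent × ln(base)]
  Evaluate using L'Hôpital or standard limits, then exponentiate.
  L = 1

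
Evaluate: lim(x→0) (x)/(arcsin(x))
This is a 0/0 indeterminate form.

Apply L'Hôpital's rule: differentiate numerator and denominator separately.
  f(x) = x   ⇒   f'(x) = 1
  g(x) = asin(x)   ⇒   g'(x) = 1/sqrt(1 - x^2)
  lim(x→0) f'(x)/g'(x) = lim(x→0) (1)/(1/sqrt(1 - x^2))
  = 1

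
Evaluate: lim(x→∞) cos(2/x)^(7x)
This is an exponential indeterminate form.

For exponential indeterminate forms, take the natural log:
  Let L = lim(x→∞) cos(2/x)^(7x)
  Then ln(L) = lim(x→∞) [exponent × ln(base)]
  Evaluate using L'Hôpital or standard limits, then exponentiate.
  L = 1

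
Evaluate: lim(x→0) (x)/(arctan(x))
This is a 0/0 indeterminate form.

Apply L'Hôpital's rule: differentiate numerator and denominator separately.
  f(x) = x   ⇒   f'(x) = 1
  g(x) = atan(x)   ⇒   g'(x) = 1/(x^2 + 1)
  lim(x→0) f'(x)/g'(x) = lim(x→0) (1)/(1/(x^2 + 1))
  = 1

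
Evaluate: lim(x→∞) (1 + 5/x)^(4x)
This is an exponential indeterminate form.

For exponential indeterminate forms, take the natural log:
  Let L = lim(x→∞) (1 + 5/x)^(4x)
  Then ln(L) = lim(x→∞) [exponent × ln(base)]
  Evaluate using L'Hôpital or standard limits, then exponentiate.
  L = e^(20)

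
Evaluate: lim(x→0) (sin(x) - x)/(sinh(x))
This is a 0/0 indeterminate form.

Apply L'Hôpital's rule: differentiate numerator and denominator separately.
  f(x) = -x + sin(x)   ⇒   f'(x) = cos(x) - 1
  g(x) = sinh(x)   ⇒   g'(x) = cosh(x)
  lim(x→0) f'(x)/g'(x) = lim(x→0) (cos(x) - 1)/(cosh(x))
  = 0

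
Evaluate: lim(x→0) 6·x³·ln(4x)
This is a 0·∞ indeterminate form.

Rewrite 0·∞ as a quotient (0/0 or ∞/∞ form), then apply L'Hôpital's rule:
  lim(x→0) 6·x³·ln(4x) = 0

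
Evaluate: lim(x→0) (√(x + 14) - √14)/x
This is a standard limit.

Factor or rationalize the expression:
  lim(x→0) (√(x + 14) - √14)/x = sqrt(14)/28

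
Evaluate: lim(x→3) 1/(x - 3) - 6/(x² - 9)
This is an ∞-∞ indeterminate form.

Combine fractions or rationalize to convert ∞-∞ to 0/0 form:
  lim(x→3) 1/(x - 3) - 6/(x² - 9) = 1/6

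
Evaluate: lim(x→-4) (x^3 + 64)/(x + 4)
This is a standard limit.

Factor or rationalize the expression:
  lim(x→-4) (x^3 + 64)/(x + 4) = 48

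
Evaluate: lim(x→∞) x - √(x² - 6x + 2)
This is an ∞-∞ indeterminate form.

Combine fractions or rationalize to convert ∞-∞ to 0/0 form:
  lim(x→∞) x - √(x² - 6x + 2) = 3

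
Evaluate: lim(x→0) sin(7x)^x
This is an exponential indeterminate form.

For exponential indeterminate forms, take the natural log:
  Let L = lim(x→0) sin(7x)^x
  Then ln(L) = lim(x→0) [exponent × ln(base)]
  Evaluate using L'Hôpital or standard limits, then exponentiate.
  L = 1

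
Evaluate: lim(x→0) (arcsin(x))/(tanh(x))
This is a 0/0 indeterminate form.

Apply L'Hôpital's rule: differentiate numerator and denominator separately.
  f(x) = asin(x)   ⇒   f'(x) = 1/sqrt(1 - x^2)
  g(x) = tanh(x)   ⇒   g'(x) = 1 - tanh(x)^2
  lim(x→0) f'(x)/g'(x) = lim(x→0) (1/sqrt(1 - x^2))/(1 - tanh(x)^2)
  = 1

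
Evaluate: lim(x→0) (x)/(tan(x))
This is a 0/0 indeterminate form.

Apply L'Hôpital's rule: differentiate numerator and denominator separately.
  f(x) = x   ⇒   f'(x) = 1
  g(x) = tan(x)   ⇒   g'(x) = tan(x)^2 + 1
  lim(x→0) f'(x)/g'(x) = lim(x→0) (1)/(tan(x)^2 + 1)
  = 1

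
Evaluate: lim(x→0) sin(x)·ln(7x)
This is a 0·∞ indeterminate form.

Rewrite 0·∞ as a quotient (0/0 or ∞/∞ form), then apply L'Hôpital's rule:
  lim(x→0) sin(x)·ln(7x) = 0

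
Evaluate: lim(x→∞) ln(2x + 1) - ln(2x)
This is an ∞-∞ indeterminate form.

Combine fractions or rationalize to convert ∞-∞ to 0/0 form:
  lim(x→∞) ln(2x + 1) - ln(2x) = 0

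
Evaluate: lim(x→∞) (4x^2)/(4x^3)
This is an ∞/∞ indeterminate form.

Apply L'Hôpital's rule: differentiate numerator and denominator separately.
  f(x) = 4·x^2   ⇒   f'(x) = 8·x
  g(x) = 4·x^3   ⇒   g'(x) = 12·x^2
  lim(x→∞) f'(x)/g'(x) = lim(x→∞) (8·x)/(12·x^2)
  = 0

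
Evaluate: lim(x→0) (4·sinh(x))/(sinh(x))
This is a 0/0 indeterminate form.

Apply L'Hôpital's rule: differentiate numerator and denominator separately.
  f(x) = 4·sinh(x)   ⇒   f'(x) = 4·cosh(x)
  g(x) = sinh(x)   ⇒   g'(x) = cosh(x)
  lim(x→0) f'(x)/g'(x) = lim(x→0) (4·cosh(x))/(cosh(x))
  = 4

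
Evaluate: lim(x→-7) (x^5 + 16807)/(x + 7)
This is a standard limit.

Factor or rationalize the expression:
  lim(x→-7) (x^5 + 16807)/(x + 7) = 12005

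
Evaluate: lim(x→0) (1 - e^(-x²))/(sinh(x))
This is a 0/0 indeterminate form.

Apply L'Hôpital's rule: differentiate numerator and denominator separately.
  f(x) = 1 - e^(-x^2)   ⇒   f'(x) = 2·x·e^(-x^2)
  g(x) = sinh(x)   ⇒   g'(x) = cosh(x)
  lim(x→0) f'(x)/g'(x) = lim(x→0) (2·x·e^(-x^2))/(cosh(x))
  = 0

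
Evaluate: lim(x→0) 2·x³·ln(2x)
This is a 0·∞ indeterminate form.

Rewrite 0·∞ as a quotient (0/0 or ∞/∞ form), then apply L'Hôpital's rule:
  lim(x→0) 2·x³·ln(2x) = 0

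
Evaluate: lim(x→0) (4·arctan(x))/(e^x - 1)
This is a 0/0 indeterminate form.

Apply L'Hôpital's rule: differentiate numerator and denominator separately.
  f(x) = 4·atan(x)   ⇒   f'(x) = 4/(x^2 + 1)
  g(x) = e^(x) - 1   ⇒   g'(x) = e^(x)
  lim(x→0) f'(x)/g'(x) = lim(x→0) (4/(x^2 + 1))/(e^(x))
  = 4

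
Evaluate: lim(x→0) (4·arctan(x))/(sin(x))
This is a 0/0 indeterminate form.

Apply L'Hôpital's rule: differentiate numerator and denominator separately.
  f(x) = 4·atan(x)   ⇒   f'(x) = 4/(x^2 + 1)
  g(x) = sin(x)   ⇒   g'(x) = cos(x)
  lim(x→0) f'(x)/g'(x) = lim(x→0) (4/(x^2 + 1))/(cos(x))
  = 4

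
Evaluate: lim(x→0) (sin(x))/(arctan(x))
This is a 0/0 indeterminate form.

Apply L'Hôpital's rule: differentiate numerator and denominator separately.
  f(x) = sin(x)   ⇒   f'(x) = cos(x)
  g(x) = atan(x)   ⇒   g'(x) = 1/(x^2 + 1)
  lim(x→0) f'(x)/g'(x) = lim(x→0) (cos(x))/(1/(x^2 + 1))
  = 1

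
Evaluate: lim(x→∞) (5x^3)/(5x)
This is an ∞/∞ indeterminate form.

Apply L'Hôpital's rule: differentiate numerator and denominator separately.
  f(x) = 5·x^3   ⇒   f'(x) = 15·x^2
  g(x) = 5·x   ⇒   g'(x) = 5
  lim(x→∞) f'(x)/g'(x) = lim(x→∞) (15·x^2)/(5)
  = ∞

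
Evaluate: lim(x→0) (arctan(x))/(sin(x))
This is a 0/0 indeterminate form.

Apply L'Hôpital's rule: differentiate numerator and denominator separately.
  f(x) = atan(x)   ⇒   f'(x) = 1/(x^2 + 1)
  g(x) = sin(x)   ⇒   g'(x) = cos(x)
  lim(x→0) f'(x)/g'(x) = lim(x→0) (1/(x^2 + 1))/(cos(x))
  = 1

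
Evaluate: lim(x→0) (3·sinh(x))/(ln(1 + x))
This is a 0/0 indeterminate form.

Apply L'Hôpital's rule: differentiate numerator and denominator separately.
  f(x) = 3·sinh(x)   ⇒   f'(x) = 3·cosh(x)
  g(x) = ln(x + 1)   ⇒   g'(x) = 1/(x + 1)
  lim(x→0) f'(x)/g'(x) = lim(x→0) (3·cosh(x))/(1/(x + 1))
  = 3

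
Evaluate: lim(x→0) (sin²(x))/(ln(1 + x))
This is a 0/0 indeterminate form.

Apply L'Hôpital's rule: differentiate numerator and denominator separately.
  f(x) = sin(x)^2   ⇒   f'(x) = 2·sin(x)·cos(x)
  g(x) = ln(x + 1)   ⇒   g'(x) = 1/(x + 1)
  lim(x→0) f'(x)/g'(x) = lim(x→0) (2·sin(x)·cos(x))/(1/(x + 1))
  = 0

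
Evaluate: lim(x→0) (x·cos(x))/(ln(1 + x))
This is a 0/0 indeterminate form.

Apply L'Hôpital's rule: differentiate numerator and denominator separately.
  f(x) = x·cos(x)   ⇒   f'(x) = -x·sin(x) + cos(x)
  g(x) = ln(x + 1)   ⇒   g'(x) = 1/(x + 1)
  lim(x→0) f'(x)/g'(x) = lim(x→0) (-x·sin(x) + cos(x))/(1/(x + 1))
  = 1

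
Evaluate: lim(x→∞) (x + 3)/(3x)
This is an ∞/∞ indeterminate form.

Apply L'Hôpital's rule: differentiate numerator and denominator separately.
  f(x) = x + 3   ⇒   f'(x) = 1
  g(x) = 3·x   ⇒   g'(x) = 3
  lim(x→∞) f'(x)/g'(x) = lim(x→∞) (1)/(3)
  = 1/3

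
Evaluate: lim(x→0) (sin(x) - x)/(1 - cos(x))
This is a 0/0 indeterminate form.

Apply L'Hôpital's rule: differentiate numerator and denominator separately.
  f(x) = -x + sin(x)   ⇒   f'(x) = cos(x) - 1
  g(x) = 1 - cos(x)   ⇒   g'(x) = sin(x)
  lim(x→0) f'(x)/g'(x) = lim(x→0) (cos(x) - 1)/(sin(x))
  = 0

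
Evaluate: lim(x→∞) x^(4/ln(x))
This is an exponential indeterminate form.

For exponential indeterminate forms, take the natural log:
  Let L = lim(x→∞) x^(4/ln(x))
  Then ln(L) = lim(x→∞) [exponent × ln(base)]
  Evaluate using L'Hôpital or standard limits, then exponentiate.
  L = e^(4)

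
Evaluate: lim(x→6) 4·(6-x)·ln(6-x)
This is a 0·∞ indeterminate form.

Rewrite 0·∞ as a quotient (0/0 or ∞/∞ form), then apply L'Hôpital's rule:
  lim(x→6) 4·(6-x)·ln(6-x) = 0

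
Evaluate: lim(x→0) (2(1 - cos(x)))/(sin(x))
This is a 0/0 indeterminate form.

Apply L'Hôpital's rule: differentiate numerator and denominator separately.
  f(x) = 2 - 2·cos(x)   ⇒   f'(x) = 2·sin(x)
  g(x) = sin(x)   ⇒   g'(x) = cos(x)
  lim(x→0) f'(x)/g'(x) = lim(x→0) (2·sin(x))/(cos(x))
  = 0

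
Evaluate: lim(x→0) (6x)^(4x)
This is an exponential indeterminate form.

For exponential indeterminate forms, take the natural log:
  Let L = lim(x→0) (6x)^(4x)
  Then ln(L) = lim(x→0) [exponent × ln(base)]
  Evaluate using L'Hôpital or standard limits, then exponentiate.
  L = 1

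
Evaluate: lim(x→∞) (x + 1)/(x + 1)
This is an ∞/∞ indeterminate form.

Apply L'Hôpital's rule: differentiate numerator and denominator separately.
  f(x) = x + 1   ⇒   f'(x) = 1
  g(x) = x + 1   ⇒   g'(x) = 1
  lim(x→∞) f'(x)/g'(x) = lim(x→∞) (1)/(1)
  = 1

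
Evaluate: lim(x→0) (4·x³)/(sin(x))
This is a 0/0 indeterminate form.

Apply L'Hôpital's rule: differentiate numerator and denominator separately.
  f(x) = 4·x^3   ⇒   f'(x) = 12·x^2
  g(x) = sin(x)   ⇒   g'(x) = cos(x)
  lim(x→0) f'(x)/g'(x) = lim(x→0) (12·x^2)/(cos(x))
  = 0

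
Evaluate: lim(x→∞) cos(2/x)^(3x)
This is an exponential indeterminate form.

For exponential indeterminate forms, take the natural log:
  Let L = lim(x→∞) cos(2/x)^(3x)
  Then ln(L) = lim(x→∞) [exponent × ln(base)]
  Evaluate using L'Hôpital or standard limits, then exponentiate.
  L = 1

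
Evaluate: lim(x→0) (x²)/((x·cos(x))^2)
This is a 0/0 indeterminate form.

Apply L'Hôpital's rule: differentiate numerator and denominator separately.
  f(x) = x^2   ⇒   f'(x) = 2·x
  g(x) = x^2·cos(x)^2   ⇒   g'(x) = -2·x^2·sin(x)·cos(x) + 2·x·cos(x)^2
  lim(x→0) f'(x)/g'(x) = lim(x→0) (2·x)/(-2·x^2·sin(x)·cos(x) + 2·x·cos(x)^2)
  = 1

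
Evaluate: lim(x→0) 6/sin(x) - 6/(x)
This is an ∞-∞ indeterminate form.

Combine fractions or rationalize to convert ∞-∞ to 0/0 form:
  lim(x→0) 6/sin(x) - 6/(x) = 0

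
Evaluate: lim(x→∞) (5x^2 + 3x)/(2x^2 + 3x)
This is an ∞/∞ indeterminate form.

Apply L'Hôpital's rule: differentiate numerator and denominator separately.
  f(x) = 5·x^2 + 3·x   ⇒   f'(x) = 10·x + 3
  g(x) = 2·x^2 + 3·x   ⇒   g'(x) = 4·x + 3
  lim(x→∞) f'(x)/g'(x) = lim(x→∞) (10·x + 3)/(4·x + 3)
  = 5/2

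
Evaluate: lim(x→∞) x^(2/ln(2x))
This is an exponential indeterminate form.

For exponential indeterminate forms, take the natural log:
  Let L = lim(x→∞) x^(2/ln(2x))
  Then ln(L) = lim(x→∞) [exponent × ln(base)]
  Evaluate using L'Hôpital or standard limits, then exponentiate.
  L = e²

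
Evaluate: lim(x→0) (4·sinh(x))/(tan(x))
This is a 0/0 indeterminate form.

Apply L'Hôpital's rule: differentiate numerator and denominator separately.
  f(x) = 4·sinh(x)   ⇒   f'(x) = 4·cosh(x)
  g(x) = tan(x)   ⇒   g'(x) = tan(x)^2 + 1
  lim(x→0) f'(x)/g'(x) = lim(x→0) (4·cosh(x))/(tan(x)^2 + 1)
  = 4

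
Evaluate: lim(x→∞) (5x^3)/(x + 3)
This is an ∞/∞ indeterminate form.

Apply L'Hôpital's rule: differentiate numerator and denominator separately.
  f(x) = 5·x^3   ⇒   f'(x) = 15·x^2
  g(x) = x + 3   ⇒   g'(x) = 1
  lim(x→∞) f'(x)/g'(x) = lim(x→∞) (15·x^2)/(1)
  = ∞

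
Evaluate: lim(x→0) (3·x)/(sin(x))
This is a 0/0 indeterminate form.

Apply L'Hôpital's rule: differentiate numerator and denominator separately.
  f(x) = 3·x   ⇒   f'(x) = 3
  g(x) = sin(x)   ⇒   g'(x) = cos(x)
  lim(x→0) f'(x)/g'(x) = lim(x→0) (3)/(cos(x))
  = 3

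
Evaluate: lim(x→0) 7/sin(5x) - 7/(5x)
This is an ∞-∞ indeterminate form.

Combine fractions or rationalize to convert ∞-∞ to 0/0 form:
  lim(x→0) 7/sin(5x) - 7/(5x) = 0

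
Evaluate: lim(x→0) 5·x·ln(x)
This is a 0·∞ indeterminate form.

Rewrite 0·∞ as a quotient (0/0 or ∞/∞ form), then apply L'Hôpital's rule:
  lim(x→0) 5·x·ln(x) = 0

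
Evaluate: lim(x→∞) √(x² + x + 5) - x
This is an ∞-∞ indeterminate form.

Combine fractions or rationalize to convert ∞-∞ to 0/0 form:
  lim(x→∞) √(x² + x + 5) - x = 1/2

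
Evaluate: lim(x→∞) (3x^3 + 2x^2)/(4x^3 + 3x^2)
This is an ∞/∞ indeterminate form.

Apply L'Hôpital's rule: differentiate numerator and denominator separately.
  f(x) = 3·x^3 + 2·x^2   ⇒   f'(x) = 9·x^2 + 4·x
  g(x) = 4·x^3 + 3·x^2   ⇒   g'(x) = 12·x^2 + 6·x
  lim(x→∞) f'(x)/g'(x) = lim(x→∞) (9·x^2 + 4·x)/(12·x^2 + 6·x)
  = 3/4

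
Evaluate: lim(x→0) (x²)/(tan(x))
This is a 0/0 indeterminate form.

Apply L'Hôpital's rule: differentiate numerator and denominator separately.
  f(x) = x^2   ⇒   f'(x) = 2·x
  g(x) = tan(x)   ⇒   g'(x) = tan(x)^2 + 1
  lim(x→0) f'(x)/g'(x) = lim(x→0) (2·x)/(tan(x)^2 + 1)
  = 0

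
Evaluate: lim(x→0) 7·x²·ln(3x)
This is a 0·∞ indeterminate form.

Rewrite 0·∞ as a quotient (0/0 or ∞/∞ form), then apply L'Hôpital's rule:
  lim(x→0) 7·x²·ln(3x) = 0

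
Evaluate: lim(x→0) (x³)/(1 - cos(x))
This is a 0/0 indeterminate form.

Apply L'Hôpital's rule: differentiate numerator and denominator separately.
  f(x) = x^3   ⇒   f'(x) = 3·x^2
  g(x) = 1 - cos(x)   ⇒   g'(x) = sin(x)
  lim(x→0) f'(x)/g'(x) = lim(x→0) (3·x^2)/(sin(x))
  = 0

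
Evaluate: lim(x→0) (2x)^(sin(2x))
This is an exponential indeterminate form.

For exponential indeterminate forms, take the natural log:
  Let L = lim(x→0) (2x)^(sin(2x))
  Then ln(L) = lim(x→0) [exponent × ln(base)]
  Evaluate using L'Hôpital or standard limits, then exponentiate.
  L = 1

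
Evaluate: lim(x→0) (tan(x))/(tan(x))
This is a 0/0 indeterminate form.

Apply L'Hôpital's rule: differentiate numerator and denominator separately.
  f(x) = tan(x)   ⇒   f'(x) = tan(x)^2 + 1
  g(x) = tan(x)   ⇒   g'(x) = tan(x)^2 + 1
  lim(x→0) f'(x)/g'(x) = lim(x→0) (tan(x)^2 + 1)/(tan(x)^2 + 1)
  = 1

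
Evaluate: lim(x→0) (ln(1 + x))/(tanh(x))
This is a 0/0 indeterminate form.

Apply L'Hôpital's rule: differentiate numerator and denominator separately.
  f(x) = ln(x + 1)   ⇒   f'(x) = 1/(x + 1)
  g(x) = tanh(x)   ⇒   g'(x) = 1 - tanh(x)^2
  lim(x→0) f'(x)/g'(x) = lim(x→0) (1/(x + 1))/(1 - tanh(x)^2)
  = 1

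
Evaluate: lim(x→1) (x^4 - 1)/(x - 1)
This is a standard limit.

Factor or rationalize the expression:
  lim(x→1) (x^4 - 1)/(x - 1) = 4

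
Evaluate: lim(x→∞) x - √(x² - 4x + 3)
This is an ∞-∞ indeterminate form.

Combine fractions or rationalize to convert ∞-∞ to 0/0 form:
  lim(x→∞) x - √(x² - 4x + 3) = 2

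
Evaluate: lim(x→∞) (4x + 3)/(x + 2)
This is an ∞/∞ indeterminate form.

Apply L'Hôpital's rule: differentiate numerator and denominator separately.
  f(x) = 4·x + 3   ⇒   f'(x) = 4
  g(x) = x + 2   ⇒   g'(x) = 1
  lim(x→∞) f'(x)/g'(x) = lim(x→∞) (4)/(1)
  = 4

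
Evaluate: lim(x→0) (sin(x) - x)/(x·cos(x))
This is a 0/0 indeterminate form.

Apply L'Hôpital's rule: differentiate numerator and denominator separately.
  f(x) = -x + sin(x)   ⇒   f'(x) = cos(x) - 1
  g(x) = x·cos(x)   ⇒   g'(x) = -x·sin(x) + cos(x)
  lim(x→0) f'(x)/g'(x) = lim(x→0) (cos(x) - 1)/(-x·sin(x) + cos(x))
  = 0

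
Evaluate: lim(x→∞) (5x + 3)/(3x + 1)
This is an ∞/∞ indeterminate form.

Apply L'Hôpital's rule: differentiate numerator and denominator separately.
  f(x) = 5·x + 3   ⇒   f'(x) = 5
  g(x) = 3·x + 1   ⇒   g'(x) = 3
  lim(x→∞) f'(x)/g'(x) = lim(x→∞) (5)/(3)
  = 5/3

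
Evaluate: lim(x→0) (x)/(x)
This is a 0/0 indeterminate form.

Apply L'Hôpital's rule: differentiate numerator and denominator separately.
  f(x) = x   ⇒   f'(x) = 1
  g(x) = x   ⇒   g'(x) = 1
  lim(x→0) f'(x)/g'(x) = lim(x→0) (1)/(1)
  = 1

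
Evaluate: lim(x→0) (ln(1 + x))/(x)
This is a 0/0 indeterminate form.

Apply L'Hôpital's rule: differentiate numerator and denominator separately.
  f(x) = ln(x + 1)   ⇒   f'(x) = 1/(x + 1)
  g(x) = x   ⇒   g'(x) = 1
  lim(x→0) f'(x)/g'(x) = lim(x→0) (1/(x + 1))/(1)
  = 1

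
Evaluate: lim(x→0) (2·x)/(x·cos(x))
This is a 0/0 indeterminate form.

Apply L'Hôpital's rule: differentiate numerator and denominator separately.
  f(x) = 2·x   ⇒   f'(x) = 2
  g(x) = x·cos(x)   ⇒   g'(x) = -x·sin(x) + cos(x)
  lim(x→0) f'(x)/g'(x) = lim(x→0) (2)/(-x·sin(x) + cos(x))
  = 2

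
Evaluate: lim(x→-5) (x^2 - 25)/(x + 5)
This is a standard limit.

Factor or rationalize the expression:
  lim(x→-5) (x^2 - 25)/(x + 5) = -10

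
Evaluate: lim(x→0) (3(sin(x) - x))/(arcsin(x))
This is a 0/0 indeterminate form.

Apply L'Hôpital's rule: differentiate numerator and denominator separately.
  f(x) = -3·x + 3·sin(x)   ⇒   f'(x) = 3·cos(x) - 3
  g(x) = asin(x)   ⇒   g'(x) = 1/sqrt(1 - x^2)
  lim(x→0) f'(x)/g'(x) = lim(x→0) (3·cos(x) - 3)/(1/sqrt(1 - x^2))
  = 0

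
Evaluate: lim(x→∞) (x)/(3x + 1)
This is an ∞/∞ indeterminate form.

Apply L'Hôpital's rule: differentiate numerator and denominator separately.
  f(x) = x   ⇒   f'(x) = 1
  g(x) = 3·x + 1   ⇒   g'(x) = 3
  lim(x→∞) f'(x)/g'(x) = lim(x→∞) (1)/(3)
  = 1/3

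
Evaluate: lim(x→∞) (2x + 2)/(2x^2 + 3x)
This is an ∞/∞ indeterminate form.

Apply L'Hôpital's rule: differentiate numerator and denominator separately.
  f(x) = 2·x + 2   ⇒   f'(x) = 2
  g(x) = 2·x^2 + 3·x   ⇒   g'(x) = 4·x + 3
  lim(x→∞) f'(x)/g'(x) = lim(x→∞) (2)/(4·x + 3)
  = 0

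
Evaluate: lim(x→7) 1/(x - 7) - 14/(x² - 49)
This is an ∞-∞ indeterminate form.

Combine fractions or rationalize to convert ∞-∞ to 0/0 form:
  lim(x→7) 1/(x - 7) - 14/(x² - 49) = 1/14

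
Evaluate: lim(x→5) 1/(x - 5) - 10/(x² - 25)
This is an ∞-∞ indeterminate form.

Combine fractions or rationalize to convert ∞-∞ to 0/0 form:
  lim(x→5) 1/(x - 5) - 10/(x² - 25) = 1/10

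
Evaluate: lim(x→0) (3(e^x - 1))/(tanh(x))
This is a 0/0 indeterminate form.

Apply L'Hôpital's rule: differentiate numerator and denominator separately.
  f(x) = 3·e^(x) - 3   ⇒   f'(x) = 3·e^(x)
  g(x) = tanh(x)   ⇒   g'(x) = 1 - tanh(x)^2
  lim(x→0) f'(x)/g'(x) = lim(x→0) (3·e^(x))/(1 - tanh(x)^2)
  = 3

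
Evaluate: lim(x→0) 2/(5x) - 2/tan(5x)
This is an ∞-∞ indeterminate form.

Combine fractions or rationalize to convert ∞-∞ to 0/0 form:
  lim(x→0) 2/(5x) - 2/tan(5x) = 0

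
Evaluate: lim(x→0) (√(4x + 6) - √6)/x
This is a standard limit.

Factor or rationalize the expression:
  lim(x→0) (√(4x + 6) - √6)/x = sqrt(6)/3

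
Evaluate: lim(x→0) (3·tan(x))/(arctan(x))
This is a 0/0 indeterminate form.

Apply L'Hôpital's rule: differentiate numerator and denominator separately.
  f(x) = 3·tan(x)   ⇒   f'(x) = 3·tan(x)^2 + 3
  g(x) = atan(x)   ⇒   g'(x) = 1/(x^2 + 1)
  lim(x→0) f'(x)/g'(x) = lim(x→0) (3·tan(x)^2 + 3)/(1/(x^2 + 1))
  = 3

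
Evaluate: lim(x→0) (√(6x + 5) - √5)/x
This is a standard limit.

Factor or rationalize the expression:
  lim(x→0) (√(6x + 5) - √5)/x = 3·sqrt(5)/5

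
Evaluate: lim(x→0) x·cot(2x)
This is a 0·∞ indeterminate form.

Rewrite 0·∞ as a quotient (0/0 or ∞/∞ form), then apply L'Hôpital's rule:
  lim(x→0) x·cot(2x) = 1/2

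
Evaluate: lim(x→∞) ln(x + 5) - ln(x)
This is an ∞-∞ indeterminate form.

Combine fractions or rationalize to convert ∞-∞ to 0/0 form:
  lim(x→∞) ln(x + 5) - ln(x) = 0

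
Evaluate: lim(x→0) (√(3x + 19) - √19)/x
This is a standard limit.

Factor or rationalize the expression:
  lim(x→0) (√(3x + 19) - √19)/x = 3·sqrt(19)/38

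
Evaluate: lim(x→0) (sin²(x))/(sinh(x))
This is a 0/0 indeterminate form.

Apply L'Hôpital's rule: differentiate numerator and denominator separately.
  f(x) = sin(x)^2   ⇒   f'(x) = 2·sin(x)·cos(x)
  g(x) = sinh(x)   ⇒   g'(x) = cosh(x)
  lim(x→0) f'(x)/g'(x) = lim(x→0) (2·sin(x)·cos(x))/(cosh(x))
  = 0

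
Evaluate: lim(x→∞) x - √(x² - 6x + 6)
This is an ∞-∞ indeterminate form.

Combine fractions or rationalize to convert ∞-∞ to 0/0 form:
  lim(x→∞) x - √(x² - 6x + 6) = 3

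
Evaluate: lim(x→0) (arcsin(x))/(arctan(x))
This is a 0/0 indeterminate form.

Apply L'Hôpital's rule: differentiate numerator and denominator separately.
  f(x) = asin(x)   ⇒   f'(x) = 1/sqrt(1 - x^2)
  g(x) = atan(x)   ⇒   g'(x) = 1/(x^2 + 1)
  lim(x→0) f'(x)/g'(x) = lim(x→0) (1/sqrt(1 - x^2))/(1/(x^2 + 1))
  = 1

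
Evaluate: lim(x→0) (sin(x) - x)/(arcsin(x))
This is a 0/0 indeterminate form.

Apply L'Hôpital's rule: differentiate numerator and denominator separately.
  f(x) = -x + sin(x)   ⇒   f'(x) = cos(x) - 1
  g(x) = asin(x)   ⇒   g'(x) = 1/sqrt(1 - x^2)
  lim(x→0) f'(x)/g'(x) = lim(x→0) (cos(x) - 1)/(1/sqrt(1 - x^2))
  = 0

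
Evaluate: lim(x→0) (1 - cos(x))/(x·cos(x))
This is a 0/0 indeterminate form.

Apply L'Hôpital's rule: differentiate numerator and denominator separately.
  f(x) = 1 - cos(x)   ⇒   f'(x) = sin(x)
  g(x) = x·cos(x)   ⇒   g'(x) = -x·sin(x) + cos(x)
  lim(x→0) f'(x)/g'(x) = lim(x→0) (sin(x))/(-x·sin(x) + cos(x))
  = 0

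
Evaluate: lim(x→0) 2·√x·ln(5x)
This is a 0·∞ indeterminate form.

Rewrite 0·∞ as a quotient (0/0 or ∞/∞ form), then apply L'Hôpital's rule:
  lim(x→0) 2·√x·ln(5x) = 0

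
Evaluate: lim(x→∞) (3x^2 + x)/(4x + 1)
This is an ∞/∞ indeterminate form.

Apply L'Hôpital's rule: differentiate numerator and denominator separately.
  f(x) = 3·x^2 + x   ⇒   f'(x) = 6·x + 1
  g(x) = 4·x + 1   ⇒   g'(x) = 4
  lim(x→∞) f'(x)/g'(x) = lim(x→∞) (6·x + 1)/(4)
  = ∞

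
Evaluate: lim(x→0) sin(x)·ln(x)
This is a 0·∞ indeterminate form.

Rewrite 0·∞ as a quotient (0/0 or ∞/∞ form), then apply L'Hôpital's rule:
  lim(x→0) sin(x)·ln(x) = 0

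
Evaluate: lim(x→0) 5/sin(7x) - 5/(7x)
This is an ∞-∞ indeterminate form.

Combine fractions or rationalize to convert ∞-∞ to 0/0 form:
  lim(x→0) 5/sin(7x) - 5/(7x) = 0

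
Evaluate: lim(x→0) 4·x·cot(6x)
This is a 0·∞ indeterminate form.

Rewrite 0·∞ as a quotient (0/0 or ∞/∞ form), then apply L'Hôpital's rule:
  lim(x→0) 4·x·cot(6x) = 2/3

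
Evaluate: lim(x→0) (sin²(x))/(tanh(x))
This is a 0/0 indeterminate form.

Apply L'Hôpital's rule: differentiate numerator and denominator separately.
  f(x) = sin(x)^2   ⇒   f'(x) = 2·sin(x)·cos(x)
  g(x) = tanh(x)   ⇒   g'(x) = 1 - tanh(x)^2
  lim(x→0) f'(x)/g'(x) = lim(x→0) (2·sin(x)·cos(x))/(1 - tanh(x)^2)
  = 0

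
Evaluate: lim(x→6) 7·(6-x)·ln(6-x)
This is a 0·∞ indeterminate form.

Rewrite 0·∞ as a quotient (0/0 or ∞/∞ form), then apply L'Hôpital's rule:
  lim(x→6) 7·(6-x)·ln(6-x) = 0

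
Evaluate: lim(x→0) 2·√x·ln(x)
This is a 0·∞ indeterminate form.

Rewrite 0·∞ as a quotient (0/0 or ∞/∞ form), then apply L'Hôpital's rule:
  lim(x→0) 2·√x·ln(x) = 0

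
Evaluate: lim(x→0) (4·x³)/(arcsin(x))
This is a 0/0 indeterminate form.

Apply L'Hôpital's rule: differentiate numerator and denominator separately.
  f(x) = 4·x^3   ⇒   f'(x) = 12·x^2
  g(x) = asin(x)   ⇒   g'(x) = 1/sqrt(1 - x^2)
  lim(x→0) f'(x)/g'(x) = lim(x→0) (12·x^2)/(1/sqrt(1 - x^2))
  = 0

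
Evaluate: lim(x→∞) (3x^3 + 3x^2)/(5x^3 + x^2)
This is an ∞/∞ indeterminate form.

Apply L'Hôpital's rule: differentiate numerator and denominator separately.
  f(x) = 3·x^3 + 3·x^2   ⇒   f'(x) = 9·x^2 + 6·x
  g(x) = 5·x^3 + x^2   ⇒   g'(x) = 15·x^2 + 2·x
  lim(x→∞) f'(x)/g'(x) = lim(x→∞) (9·x^2 + 6·x)/(15·x^2 + 2·x)
  = 3/5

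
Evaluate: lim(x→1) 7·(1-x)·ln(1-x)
This is a 0·∞ indeterminate form.

Rewrite 0·∞ as a quotient (0/0 or ∞/∞ form), then apply L'Hôpital's rule:
  lim(x→1) 7·(1-x)·ln(1-x) = 0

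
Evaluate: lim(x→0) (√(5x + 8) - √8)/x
This is a standard limit.

Factor or rationalize the expression:
  lim(x→0) (√(5x + 8) - √8)/x = 5·sqrt(2)/8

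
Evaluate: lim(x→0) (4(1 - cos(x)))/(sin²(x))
This is a 0/0 indeterminate form.

Apply L'Hôpital's rule: differentiate numerator and denominator separately.
  f(x) = 4 - 4·cos(x)   ⇒   f'(x) = 4·sin(x)
  g(x) = sin(x)^2   ⇒   g'(x) = 2·sin(x)·cos(x)
  lim(x→0) f'(x)/g'(x) = lim(x→0) (4·sin(x))/(2·sin(x)·cos(x))
  = 2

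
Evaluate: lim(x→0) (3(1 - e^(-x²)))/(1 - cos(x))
This is a 0/0 indeterminate form.

Apply L'Hôpital's rule: differentiate numerator and denominator separately.
  f(x) = 3 - 3·e^(-x^2)   ⇒   f'(x) = 6·x·e^(-x^2)
  g(x) = 1 - cos(x)   ⇒   g'(x) = sin(x)
  lim(x→0) f'(x)/g'(x) = lim(x→0) (6·x·e^(-x^2))/(sin(x))
  = 6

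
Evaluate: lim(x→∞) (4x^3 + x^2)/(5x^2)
This is an ∞/∞ indeterminate form.

Apply L'Hôpital's rule: differentiate numerator and denominator separately.
  f(x) = 4·x^3 + x^2   ⇒   f'(x) = 12·x^2 + 2·x
  g(x) = 5·x^2   ⇒   g'(x) = 10·x
  lim(x→∞) f'(x)/g'(x) = lim(x→∞) (12·x^2 + 2·x)/(10·x)
  = ∞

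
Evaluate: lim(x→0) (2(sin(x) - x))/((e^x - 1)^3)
This is a 0/0 indeterminate form.

Apply L'Hôpital's rule: differentiate numerator and denominator separately.
  f(x) = -2·x + 2·sin(x)   ⇒   f'(x) = 2·cos(x) - 2
  g(x) = (e^(x) - 1)^3   ⇒   g'(x) = 3·(e^(x) - 1)^2·e^(x)
  lim(x→0) f'(x)/g'(x) = lim(x→0) (2·cos(x) - 2)/(3·(e^(x) - 1)^2·e^(x))
  = -1/3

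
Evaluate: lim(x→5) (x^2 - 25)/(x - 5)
This is a standard limit.

Factor or rationalize the expression:
  lim(x→5) (x^2 - 25)/(x - 5) = 10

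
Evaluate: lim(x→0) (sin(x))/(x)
This is a 0/0 indeterminate form.

Apply L'Hôpital's rule: differentiate numerator and denominator separately.
  f(x) = sin(x)   ⇒   f'(x) = cos(x)
  g(x) = x   ⇒   g'(x) = 1
  lim(x→0) f'(x)/g'(x) = lim(x→0) (cos(x))/(1)
  = 1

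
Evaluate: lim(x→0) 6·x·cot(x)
This is a 0·∞ indeterminate form.

Rewrite 0·∞ as a quotient (0/0 or ∞/∞ form), then apply L'Hôpital's rule:
  lim(x→0) 6·x·cot(x) = 6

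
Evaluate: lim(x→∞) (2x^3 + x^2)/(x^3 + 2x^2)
This is an ∞/∞ indeterminate form.

Apply L'Hôpital's rule: differentiate numerator and denominator separately.
  f(x) = 2·x^3 + x^2   ⇒   f'(x) = 6·x^2 + 2·x
  g(x) = x^3 + 2·x^2   ⇒   g'(x) = 3·x^2 + 4·x
  lim(x→∞) f'(x)/g'(x) = lim(x→∞) (6·x^2 + 2·x)/(3·x^2 + 4·x)
  = 2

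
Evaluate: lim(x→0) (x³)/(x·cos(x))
This is a 0/0 indeterminate form.

Apply L'Hôpital's rule: differentiate numerator and denominator separately.
  f(x) = x^3   ⇒   f'(x) = 3·x^2
  g(x) = x·cos(x)   ⇒   g'(x) = -x·sin(x) + cos(x)
  lim(x→0) f'(x)/g'(x) = lim(x→0) (3·x^2)/(-x·sin(x) + cos(x))
  = 0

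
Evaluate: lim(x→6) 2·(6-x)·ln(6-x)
This is a 0·∞ indeterminate form.

Rewrite 0·∞ as a quotient (0/0 or ∞/∞ form), then apply L'Hôpital's rule:
  lim(x→6) 2·(6-x)·ln(6-x) = 0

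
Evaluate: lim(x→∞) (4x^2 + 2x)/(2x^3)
This is an ∞/∞ indeterminate form.

Apply L'Hôpital's rule: differentiate numerator and denominator separately.
  f(x) = 4·x^2 + 2·x   ⇒   f'(x) = 8·x + 2
  g(x) = 2·x^3   ⇒   g'(x) = 6·x^2
  lim(x→∞) f'(x)/g'(x) = lim(x→∞) (8·x + 2)/(6·x^2)
  = 0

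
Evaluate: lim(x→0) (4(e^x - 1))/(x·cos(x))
This is a 0/0 indeterminate form.

Apply L'Hôpital's rule: differentiate numerator and denominator separately.
  f(x) = 4·e^(x) - 4   ⇒   f'(x) = 4·e^(x)
  g(x) = x·cos(x)   ⇒   g'(x) = -x·sin(x) + cos(x)
  lim(x→0) f'(x)/g'(x) = lim(x→0) (4·e^(x))/(-x·sin(x) + cos(x))
  = 4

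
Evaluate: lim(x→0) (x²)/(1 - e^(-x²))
This is a 0/0 indeterminate form.

Apply L'Hôpital's rule: differentiate numerator and denominator separately.
  f(x) = x^2   ⇒   f'(x) = 2·x
  g(x) = 1 - e^(-x^2)   ⇒   g'(x) = 2·x·e^(-x^2)
  lim(x→0) f'(x)/g'(x) = lim(x→0) (2·x)/(2·x·e^(-x^2))
  = 1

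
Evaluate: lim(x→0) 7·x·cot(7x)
This is a 0·∞ indeterminate form.

Rewrite 0·∞ as a quotient (0/0 or ∞/∞ form), then apply L'Hôpital's rule:
  lim(x→0) 7·x·cot(7x) = 1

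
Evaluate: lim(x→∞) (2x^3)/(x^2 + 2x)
This is an ∞/∞ indeterminate form.

Apply L'Hôpital's rule: differentiate numerator and denominator separately.
  f(x) = 2·x^3   ⇒   f'(x) = 6·x^2
  g(x) = x^2 + 2·x   ⇒   g'(x) = 2·x + 2
  lim(x→∞) f'(x)/g'(x) = lim(x→∞) (6·x^2)/(2·x + 2)
  = ∞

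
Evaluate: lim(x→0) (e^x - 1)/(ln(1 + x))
This is a 0/0 indeterminate form.

Apply L'Hôpital's rule: differentiate numerator and denominator separately.
  f(x) = e^(x) - 1   ⇒   f'(x) = e^(x)
  g(x) = ln(x + 1)   ⇒   g'(x) = 1/(x + 1)
  lim(x→0) f'(x)/g'(x) = lim(x→0) (e^(x))/(1/(x + 1))
  = 1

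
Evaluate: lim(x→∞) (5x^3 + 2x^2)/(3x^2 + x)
This is an ∞/∞ indeterminate form.

Apply L'Hôpital's rule: differentiate numerator and denominator separately.
  f(x) = 5·x^3 + 2·x^2   ⇒   f'(x) = 15·x^2 + 4·x
  g(x) = 3·x^2 + x   ⇒   g'(x) = 6·x + 1
  lim(x→∞) f'(x)/g'(x) = lim(x→∞) (15·x^2 + 4·x)/(6·x + 1)
  = ∞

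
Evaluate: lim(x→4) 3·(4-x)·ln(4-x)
This is a 0·∞ indeterminate form.

Rewrite 0·∞ as a quotient (0/0 or ∞/∞ form), then apply L'Hôpital's rule:
  lim(x→4) 3·(4-x)·ln(4-x) = 0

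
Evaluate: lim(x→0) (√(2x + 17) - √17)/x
This is a standard limit.

Factor or rationalize the expression:
  lim(x→0) (√(2x + 17) - √17)/x = sqrt(17)/17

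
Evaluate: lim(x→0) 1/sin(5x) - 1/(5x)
This is an ∞-∞ indeterminate form.

Combine fractions or rationalize to convert ∞-∞ to 0/0 form:
  lim(x→0) 1/sin(5x) - 1/(5x) = 0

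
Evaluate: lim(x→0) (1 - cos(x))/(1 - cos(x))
This is a 0/0 indeterminate form.

Apply L'Hôpital's rule: differentiate numerator and denominator separately.
  f(x) = 1 - cos(x)   ⇒   f'(x) = sin(x)
  g(x) = 1 - cos(x)   ⇒   g'(x) = sin(x)
  lim(x→0) f'(x)/g'(x) = lim(x→0) (sin(x))/(sin(x))
  = 1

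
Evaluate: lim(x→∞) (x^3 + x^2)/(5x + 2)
This is an ∞/∞ indeterminate form.

Apply L'Hôpital's rule: differentiate numerator and denominator separately.
  f(x) = x^3 + x^2   ⇒   f'(x) = 3·x^2 + 2·x
  g(x) = 5·x + 2   ⇒   g'(x) = 5
  lim(x→∞) f'(x)/g'(x) = lim(x→∞) (3·x^2 + 2·x)/(5)
  = ∞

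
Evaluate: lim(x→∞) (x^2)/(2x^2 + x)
This is an ∞/∞ indeterminate form.

Apply L'Hôpital's rule: differentiate numerator and denominator separately.
  f(x) = x^2   ⇒   f'(x) = 2·x
  g(x) = 2·x^2 + x   ⇒   g'(x) = 4·x + 1
  lim(x→∞) f'(x)/g'(x) = lim(x→∞) (2·x)/(4·x + 1)
  = 1/2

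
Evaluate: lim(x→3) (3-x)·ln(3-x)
This is a 0·∞ indeterminate form.

Rewrite 0·∞ as a quotient (0/0 or ∞/∞ form), then apply L'Hôpital's rule:
  lim(x→3) (3-x)·ln(3-x) = 0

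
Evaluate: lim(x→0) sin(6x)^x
This is an exponential indeterminate form.

For exponential indeterminate forms, take the natural log:
  Let L = lim(x→0) sin(6x)^x
  Then ln(L) = lim(x→0) [exponent × ln(base)]
  Evaluate using L'Hôpital or standard limits, then exponentiate.
  L = 1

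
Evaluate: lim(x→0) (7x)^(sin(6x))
This is an exponential indeterminate form.

For exponential indeterminate forms, take the natural log:
  Let L = lim(x→0) (7x)^(sin(6x))
  Then ln(L) = lim(x→0) [exponent × ln(base)]
  Evaluate using L'Hôpital or standard limits, then exponentiate.
  L = 1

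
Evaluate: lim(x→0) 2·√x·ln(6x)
This is a 0·∞ indeterminate form.

Rewrite 0·∞ as a quotient (0/0 or ∞/∞ form), then apply L'Hôpital's rule:
  lim(x→0) 2·√x·ln(6x) = 0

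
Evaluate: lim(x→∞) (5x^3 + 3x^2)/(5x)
This is an ∞/∞ indeterminate form.

Apply L'Hôpital's rule: differentiate numerator and denominator separately.
  f(x) = 5·x^3 + 3·x^2   ⇒   f'(x) = 15·x^2 + 6·x
  g(x) = 5·x   ⇒   g'(x) = 5
  lim(x→∞) f'(x)/g'(x) = lim(x→∞) (15·x^2 + 6·x)/(5)
  = ∞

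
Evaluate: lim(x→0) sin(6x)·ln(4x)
This is a 0·∞ indeterminate form.

Rewrite 0·∞ as a quotient (0/0 or ∞/∞ form), then apply L'Hôpital's rule:
  lim(x→0) sin(6x)·ln(4x) = 0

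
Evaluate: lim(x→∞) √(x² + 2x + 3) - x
This is an ∞-∞ indeterminate form.

Combine fractions or rationalize to convert ∞-∞ to 0/0 form:
  lim(x→∞) √(x² + 2x + 3) - x = 1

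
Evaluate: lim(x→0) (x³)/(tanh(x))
This is a 0/0 indeterminate form.

Apply L'Hôpital's rule: differentiate numerator and denominator separately.
  f(x) = x^3   ⇒   f'(x) = 3·x^2
  g(x) = tanh(x)   ⇒   g'(x) = 1 - tanh(x)^2
  lim(x→0) f'(x)/g'(x) = lim(x→0) (3·x^2)/(1 - tanh(x)^2)
  = 0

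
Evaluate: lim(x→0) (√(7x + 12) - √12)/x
This is a standard limit.

Factor or rationalize the expression:
  lim(x→0) (√(7x + 12) - √12)/x = 7·sqrt(3)/12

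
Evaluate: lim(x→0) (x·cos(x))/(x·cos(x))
This is a 0/0 indeterminate form.

Apply L'Hôpital's rule: differentiate numerator and denominator separately.
  f(x) = x·cos(x)   ⇒   f'(x) = -x·sin(x) + cos(x)
  g(x) = x·cos(x)   ⇒   g'(x) = -x·sin(x) + cos(x)
  lim(x→0) f'(x)/g'(x) = lim(x→0) (-x·sin(x) + cos(x))/(-x·sin(x) + cos(x))
  = 1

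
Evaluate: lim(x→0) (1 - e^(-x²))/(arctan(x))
This is a 0/0 indeterminate form.

Apply L'Hôpital's rule: differentiate numerator and denominator separately.
  f(x) = 1 - e^(-x^2)   ⇒   f'(x) = 2·x·e^(-x^2)
  g(x) = atan(x)   ⇒   g'(x) = 1/(x^2 + 1)
  lim(x→0) f'(x)/g'(x) = lim(x→0) (2·x·e^(-x^2))/(1/(x^2 + 1))
  = 0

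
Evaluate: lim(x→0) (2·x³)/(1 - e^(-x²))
This is a 0/0 indeterminate form.

Apply L'Hôpital's rule: differentiate numerator and denominator separately.
  f(x) = 2·x^3   ⇒   f'(x) = 6·x^2
  g(x) = 1 - e^(-x^2)   ⇒   g'(x) = 2·x·e^(-x^2)
  lim(x→0) f'(x)/g'(x) = lim(x→0) (6·x^2)/(2·x·e^(-x^2))
  = 0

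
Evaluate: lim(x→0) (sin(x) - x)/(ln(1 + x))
This is a 0/0 indeterminate form.

Apply L'Hôpital's rule: differentiate numerator and denominator separately.
  f(x) = -x + sin(x)   ⇒   f'(x) = cos(x) - 1
  g(x) = ln(x + 1)   ⇒   g'(x) = 1/(x + 1)
  lim(x→0) f'(x)/g'(x) = lim(x→0) (cos(x) - 1)/(1/(x + 1))
  = 0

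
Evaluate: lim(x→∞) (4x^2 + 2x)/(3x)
This is an ∞/∞ indeterminate form.

Apply L'Hôpital's rule: differentiate numerator and denominator separately.
  f(x) = 4·x^2 + 2·x   ⇒   f'(x) = 8·x + 2
  g(x) = 3·x   ⇒   g'(x) = 3
  lim(x→∞) f'(x)/g'(x) = lim(x→∞) (8·x + 2)/(3)
  = ∞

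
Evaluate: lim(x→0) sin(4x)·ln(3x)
This is a 0·∞ indeterminate form.

Rewrite 0·∞ as a quotient (0/0 or ∞/∞ form), then apply L'Hôpital's rule:
  lim(x→0) sin(4x)·ln(3x) = 0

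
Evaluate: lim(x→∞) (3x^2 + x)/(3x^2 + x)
This is an ∞/∞ indeterminate form.

Apply L'Hôpital's rule: differentiate numerator and denominator separately.
  f(x) = 3·x^2 + x   ⇒   f'(x) = 6·x + 1
  g(x) = 3·x^2 + x   ⇒   g'(x) = 6·x + 1
  lim(x→∞) f'(x)/g'(x) = lim(x→∞) (6·x + 1)/(6·x + 1)
  = 1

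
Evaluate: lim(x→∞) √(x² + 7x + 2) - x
This is an ∞-∞ indeterminate form.

Combine fractions or rationalize to convert ∞-∞ to 0/0 form:
  lim(x→∞) √(x² + 7x + 2) - x = 7/2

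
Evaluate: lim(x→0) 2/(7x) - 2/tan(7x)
This is an ∞-∞ indeterminate form.

Combine fractions or rationalize to convert ∞-∞ to 0/0 form:
  lim(x→0) 2/(7x) - 2/tan(7x) = 0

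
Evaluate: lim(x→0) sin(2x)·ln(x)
This is a 0·∞ indeterminate form.

Rewrite 0·∞ as a quotient (0/0 or ∞/∞ form), then apply L'Hôpital's rule:
  lim(x→0) sin(2x)·ln(x) = 0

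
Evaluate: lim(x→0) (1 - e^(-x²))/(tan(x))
This is a 0/0 indeterminate form.

Apply L'Hôpital's rule: differentiate numerator and denominator separately.
  f(x) = 1 - e^(-x^2)   ⇒   f'(x) = 2·x·e^(-x^2)
  g(x) = tan(x)   ⇒   g'(x) = tan(x)^2 + 1
  lim(x→0) f'(x)/g'(x) = lim(x→0) (2·x·e^(-x^2))/(tan(x)^2 + 1)
  = 0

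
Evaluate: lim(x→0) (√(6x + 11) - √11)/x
This is a standard limit.

Factor or rationalize the expression:
  lim(x→0) (√(6x + 11) - √11)/x = 3·sqrt(11)/11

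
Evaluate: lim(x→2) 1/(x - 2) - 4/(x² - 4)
This is an ∞-∞ indeterminate form.

Combine fractions or rationalize to convert ∞-∞ to 0/0 form:
  lim(x→2) 1/(x - 2) - 4/(x² - 4) = 1/4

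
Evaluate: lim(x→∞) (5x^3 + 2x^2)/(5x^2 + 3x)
This is an ∞/∞ indeterminate form.

Apply L'Hôpital's rule: differentiate numerator and denominator separately.
  f(x) = 5·x^3 + 2·x^2   ⇒   f'(x) = 15·x^2 + 4·x
  g(x) = 5·x^2 + 3·x   ⇒   g'(x) = 10·x + 3
  lim(x→∞) f'(x)/g'(x) = lim(x→∞) (15·x^2 + 4·x)/(10·x + 3)
  = ∞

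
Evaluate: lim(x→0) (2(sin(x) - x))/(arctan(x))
This is a 0/0 indeterminate form.

Apply L'Hôpital's rule: differentiate numerator and denominator separately.
  f(x) = -2·x + 2·sin(x)   ⇒   f'(x) = 2·cos(x) - 2
  g(x) = atan(x)   ⇒   g'(x) = 1/(x^2 + 1)
  lim(x→0) f'(x)/g'(x) = lim(x→0) (2·cos(x) - 2)/(1/(x^2 + 1))
  = 0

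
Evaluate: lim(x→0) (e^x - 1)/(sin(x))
This is a 0/0 indeterminate form.

Apply L'Hôpital's rule: differentiate numerator and denominator separately.
  f(x) = e^(x) - 1   ⇒   f'(x) = e^(x)
  g(x) = sin(x)   ⇒   g'(x) = cos(x)
  lim(x→0) f'(x)/g'(x) = lim(x→0) (e^(x))/(cos(x))
  = 1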